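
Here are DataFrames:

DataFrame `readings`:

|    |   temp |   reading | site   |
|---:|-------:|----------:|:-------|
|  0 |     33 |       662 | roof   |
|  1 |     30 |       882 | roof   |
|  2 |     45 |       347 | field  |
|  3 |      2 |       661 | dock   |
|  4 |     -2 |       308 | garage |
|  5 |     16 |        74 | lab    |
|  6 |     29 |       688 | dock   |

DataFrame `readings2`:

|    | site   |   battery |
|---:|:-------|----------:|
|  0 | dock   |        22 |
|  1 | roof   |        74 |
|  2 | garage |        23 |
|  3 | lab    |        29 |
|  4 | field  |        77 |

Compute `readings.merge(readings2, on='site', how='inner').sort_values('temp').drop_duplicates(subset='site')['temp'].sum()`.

merge on 'site' (how='inner') → 7 rows:
   temp  reading    site  battery
0    33      662    roof       74
1    30      882    roof       74
2    45      347   field       77
3     2      661    dock       22
4    -2      308  garage       23
5    16       74     lab       29
6    29      688    dock       22
sort by temp:
   temp  reading    site  battery
4    -2      308  garage       23
3     2      661    dock       22
5    16       74     lab       29
6    29      688    dock       22
1    30      882    roof       74
0    33      662    roof       74
2    45      347   field       77
drop duplicate site (keep=first):
   temp  reading    site  battery
4    -2      308  garage       23
3     2      661    dock       22
5    16       74     lab       29
1    30      882    roof       74
2    45      347   field       77
Hence 91.

91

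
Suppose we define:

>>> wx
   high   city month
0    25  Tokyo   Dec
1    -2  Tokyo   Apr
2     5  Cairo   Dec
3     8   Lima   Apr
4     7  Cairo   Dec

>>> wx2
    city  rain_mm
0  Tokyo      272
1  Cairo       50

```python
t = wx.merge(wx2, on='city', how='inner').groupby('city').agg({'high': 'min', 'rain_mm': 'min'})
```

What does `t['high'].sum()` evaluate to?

merge on 'city' (how='inner') → 4 rows:
   high   city month  rain_mm
0    25  Tokyo   Dec      272
1    -2  Tokyo   Apr      272
2     5  Cairo   Dec       50
3     7  Cairo   Dec       50
group by city: min(high), min(rain_mm):
       high  rain_mm
city                
Cairo     5       50
Tokyo    -2      272
Then the sum of column 'high': 3

3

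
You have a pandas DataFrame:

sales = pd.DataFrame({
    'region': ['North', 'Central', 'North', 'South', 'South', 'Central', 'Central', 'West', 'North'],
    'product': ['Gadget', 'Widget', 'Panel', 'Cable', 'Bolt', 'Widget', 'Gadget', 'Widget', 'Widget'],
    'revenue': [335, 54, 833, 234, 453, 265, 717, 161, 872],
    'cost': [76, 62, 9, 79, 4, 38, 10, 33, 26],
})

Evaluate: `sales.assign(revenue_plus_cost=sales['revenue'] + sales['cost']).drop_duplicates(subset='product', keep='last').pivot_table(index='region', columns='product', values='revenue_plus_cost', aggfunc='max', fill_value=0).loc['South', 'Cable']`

add column revenue_plus_cost = sales['revenue'] + sales['cost']:
    region product  revenue  cost  revenue_plus_cost
0    North  Gadget      335    76                411
1  Central  Widget       54    62                116
2    North   Panel      833     9                842
3    South   Cable      234    79                313
4    South    Bolt      453     4                457
5  Central  Widget      265    38                303
6  Central  Gadget      717    10                727
7     West  Widget      161    33                194
8    North  Widget      872    26                898
drop duplicate product (keep=last):
    region product  revenue  cost  revenue_plus_cost
2    North   Panel      833     9                842
3    South   Cable      234    79                313
4    South    Bolt      453     4                457
6  Central  Gadget      717    10                727
8    North  Widget      872    26                898
pivot: rows=region, cols=product, max(revenue_plus_cost):
product  Bolt  Cable  Gadget  Panel  Widget
region                                     
Central     0      0     727      0       0
North       0      0       0    842     898
South     457    313       0      0       0

313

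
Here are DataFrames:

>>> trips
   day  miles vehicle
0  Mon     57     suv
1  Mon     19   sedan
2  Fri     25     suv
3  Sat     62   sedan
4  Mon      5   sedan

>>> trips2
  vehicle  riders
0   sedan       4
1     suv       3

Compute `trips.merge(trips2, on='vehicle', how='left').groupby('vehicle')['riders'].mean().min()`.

merge on 'vehicle' (how='left') → 5 rows:
   day  miles vehicle  riders
0  Mon     57     suv       3
1  Mon     19   sedan       4
2  Fri     25     suv       3
3  Sat     62   sedan       4
4  Mon      5   sedan       4
group by vehicle, mean of riders:
vehicle
sedan    4.0
suv      3.0
Name: riders, dtype: float64
Taking the min of the resulting series gives 3.0.

3.0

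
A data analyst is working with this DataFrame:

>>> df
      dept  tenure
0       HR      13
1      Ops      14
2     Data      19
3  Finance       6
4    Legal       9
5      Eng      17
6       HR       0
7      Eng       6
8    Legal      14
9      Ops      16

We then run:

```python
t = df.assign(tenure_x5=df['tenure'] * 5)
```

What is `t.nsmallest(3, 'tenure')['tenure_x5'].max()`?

30

add column tenure_x5 = df['tenure'] * 5:
      dept  tenure  tenure_x5
0       HR      13         65
1      Ops      14         70
2     Data      19         95
3  Finance       6         30
4    Legal       9         45
5      Eng      17         85
6       HR       0          0
7      Eng       6         30
8    Legal      14         70
9      Ops      16         80
take 3 rows with smallest tenure:
      dept  tenure  tenure_x5
6       HR       0          0
3  Finance       6         30
7      Eng       6         30
Reading off the max of column 'tenure_x5', we get 30.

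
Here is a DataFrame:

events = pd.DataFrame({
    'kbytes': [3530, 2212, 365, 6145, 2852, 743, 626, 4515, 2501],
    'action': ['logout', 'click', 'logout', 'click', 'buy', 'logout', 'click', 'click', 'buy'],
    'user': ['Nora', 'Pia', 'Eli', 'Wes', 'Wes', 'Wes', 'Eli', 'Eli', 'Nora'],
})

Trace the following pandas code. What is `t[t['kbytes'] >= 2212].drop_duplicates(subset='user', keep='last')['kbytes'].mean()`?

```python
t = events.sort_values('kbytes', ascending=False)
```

3020.0

sort by kbytes descending:
   kbytes  action  user
3    6145   click   Wes
7    4515   click   Eli
0    3530  logout  Nora
4    2852     buy   Wes
8    2501     buy  Nora
1    2212   click   Pia
5     743  logout   Wes
6     626   click   Eli
2     365  logout   Eli
filter rows where kbytes >= 2212:
   kbytes  action  user
3    6145   click   Wes
7    4515   click   Eli
0    3530  logout  Nora
4    2852     buy   Wes
8    2501     buy  Nora
1    2212   click   Pia
drop duplicate user (keep=last):
   kbytes action  user
7    4515  click   Eli
4    2852    buy   Wes
8    2501    buy  Nora
1    2212  click   Pia
So mean() = 3020.0.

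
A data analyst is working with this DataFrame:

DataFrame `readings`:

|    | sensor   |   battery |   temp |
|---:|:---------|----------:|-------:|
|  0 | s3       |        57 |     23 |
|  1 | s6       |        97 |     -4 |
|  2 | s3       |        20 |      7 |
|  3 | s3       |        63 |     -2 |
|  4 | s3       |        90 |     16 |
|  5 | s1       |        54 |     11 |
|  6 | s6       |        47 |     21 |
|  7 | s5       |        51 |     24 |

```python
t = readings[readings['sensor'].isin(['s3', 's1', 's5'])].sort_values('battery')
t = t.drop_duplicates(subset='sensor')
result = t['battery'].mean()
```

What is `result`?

filter rows where sensor in ['s3', 's1', 's5']:
  sensor  battery  temp
0     s3       57    23
2     s3       20     7
3     s3       63    -2
4     s3       90    16
5     s1       54    11
7     s5       51    24
sort by battery:
  sensor  battery  temp
2     s3       20     7
7     s5       51    24
5     s1       54    11
0     s3       57    23
3     s3       63    -2
4     s3       90    16
drop duplicate sensor (keep=first):
  sensor  battery  temp
2     s3       20     7
7     s5       51    24
5     s1       54    11
mean of column 'battery' → 41.6666666667

41.6666666667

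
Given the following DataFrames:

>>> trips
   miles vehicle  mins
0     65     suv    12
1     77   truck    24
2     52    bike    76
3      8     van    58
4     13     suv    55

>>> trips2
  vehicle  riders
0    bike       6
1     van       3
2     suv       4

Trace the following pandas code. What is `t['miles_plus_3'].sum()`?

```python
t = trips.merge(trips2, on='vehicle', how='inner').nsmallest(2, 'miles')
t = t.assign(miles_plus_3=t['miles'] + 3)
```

27

merge on 'vehicle' (how='inner') → 4 rows:
   miles vehicle  mins  riders
0     65     suv    12       4
1     52    bike    76       6
2      8     van    58       3
3     13     suv    55       4
take 2 rows with smallest miles:
   miles vehicle  mins  riders
2      8     van    58       3
3     13     suv    55       4
add column miles_plus_3 = t['miles'] + 3:
   miles vehicle  mins  riders  miles_plus_3
2      8     van    58       3            11
3     13     suv    55       4            16
So sum() = 27.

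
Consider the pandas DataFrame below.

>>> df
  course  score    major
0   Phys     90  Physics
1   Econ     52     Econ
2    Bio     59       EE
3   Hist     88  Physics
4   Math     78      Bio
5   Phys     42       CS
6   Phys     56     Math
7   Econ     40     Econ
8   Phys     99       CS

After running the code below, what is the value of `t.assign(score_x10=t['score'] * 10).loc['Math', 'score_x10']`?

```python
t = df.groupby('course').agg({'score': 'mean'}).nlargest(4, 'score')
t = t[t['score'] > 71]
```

group by course, mean of score:
        score
course       
Bio     59.00
Econ    46.00
Hist    88.00
Math    78.00
Phys    71.75
take 4 rows with largest score:
        score
course       
Hist    88.00
Math    78.00
Phys    71.75
Bio     59.00
filter rows where score > 71:
        score
course       
Hist    88.00
Math    78.00
Phys    71.75
add column score_x10 = t['score'] * 10:
        score  score_x10
course                  
Hist    88.00      880.0
Math    78.00      780.0
Phys    71.75      717.5
Then the value at row 'Math', column 'score_x10': 780.0

780.0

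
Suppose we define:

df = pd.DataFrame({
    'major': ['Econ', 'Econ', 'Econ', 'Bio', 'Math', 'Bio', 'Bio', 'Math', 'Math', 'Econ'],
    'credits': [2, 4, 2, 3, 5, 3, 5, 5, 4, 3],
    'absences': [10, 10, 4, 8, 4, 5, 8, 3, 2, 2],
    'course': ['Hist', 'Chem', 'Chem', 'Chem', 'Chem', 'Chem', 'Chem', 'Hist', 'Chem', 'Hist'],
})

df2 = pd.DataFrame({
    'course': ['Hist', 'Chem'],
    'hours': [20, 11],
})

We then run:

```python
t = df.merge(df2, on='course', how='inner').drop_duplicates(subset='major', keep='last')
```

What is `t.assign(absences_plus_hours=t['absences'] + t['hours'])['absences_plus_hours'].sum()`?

54

merge on 'course' (how='inner') → 10 rows:
  major  credits  absences course  hours
0  Econ        2        10   Hist     20
1  Econ        4        10   Chem     11
2  Econ        2         4   Chem     11
3   Bio        3         8   Chem     11
4  Math        5         4   Chem     11
5   Bio        3         5   Chem     11
6   Bio        5         8   Chem     11
7  Math        5         3   Hist     20
8  Math        4         2   Chem     11
9  Econ        3         2   Hist     20
drop duplicate major (keep=last):
  major  credits  absences course  hours
6   Bio        5         8   Chem     11
8  Math        4         2   Chem     11
9  Econ        3         2   Hist     20
add column absences_plus_hours = t['absences'] + t['hours']:
  major  credits  absences course  hours  absences_plus_hours
6   Bio        5         8   Chem     11                   19
8  Math        4         2   Chem     11                   13
9  Econ        3         2   Hist     20                   22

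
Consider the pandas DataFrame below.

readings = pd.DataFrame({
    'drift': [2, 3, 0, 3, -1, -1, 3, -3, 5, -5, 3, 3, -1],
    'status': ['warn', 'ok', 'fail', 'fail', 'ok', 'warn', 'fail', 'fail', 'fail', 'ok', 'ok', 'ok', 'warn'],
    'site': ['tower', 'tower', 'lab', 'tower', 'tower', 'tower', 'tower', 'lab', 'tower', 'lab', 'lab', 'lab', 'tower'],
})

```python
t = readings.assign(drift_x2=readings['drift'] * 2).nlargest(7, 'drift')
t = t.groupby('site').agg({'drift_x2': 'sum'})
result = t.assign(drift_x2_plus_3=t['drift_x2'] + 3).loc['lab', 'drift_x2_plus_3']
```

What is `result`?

add column drift_x2 = readings['drift'] * 2:
    drift status   site  drift_x2
0       2   warn  tower         4
1       3     ok  tower         6
2       0   fail    lab         0
3       3   fail  tower         6
4      -1     ok  tower        -2
5      -1   warn  tower        -2
6       3   fail  tower         6
7      -3   fail    lab        -6
8       5   fail  tower        10
9      -5     ok    lab       -10
10      3     ok    lab         6
11      3     ok    lab         6
12     -1   warn  tower        -2
take 7 rows with largest drift:
    drift status   site  drift_x2
8       5   fail  tower        10
1       3     ok  tower         6
3       3   fail  tower         6
6       3   fail  tower         6
10      3     ok    lab         6
11      3     ok    lab         6
0       2   warn  tower         4
group by site, sum of drift_x2:
       drift_x2
site           
lab          12
tower        32
add column drift_x2_plus_3 = t['drift_x2'] + 3:
       drift_x2  drift_x2_plus_3
site                            
lab          12               15
tower        32               35
So loc['lab', 'drift_x2_plus_3'] = 15.

15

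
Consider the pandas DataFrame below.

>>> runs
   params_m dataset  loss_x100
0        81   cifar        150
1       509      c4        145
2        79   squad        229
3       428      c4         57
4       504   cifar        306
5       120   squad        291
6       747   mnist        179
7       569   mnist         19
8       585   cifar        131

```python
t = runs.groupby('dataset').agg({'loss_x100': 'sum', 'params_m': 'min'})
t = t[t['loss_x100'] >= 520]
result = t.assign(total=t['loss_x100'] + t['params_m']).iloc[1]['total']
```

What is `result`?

group by dataset: sum(loss_x100), min(params_m):
         loss_x100  params_m
dataset                     
c4             202       428
cifar          587        81
mnist          198       569
squad          520        79
filter rows where loss_x100 >= 520:
         loss_x100  params_m
dataset                     
cifar          587        81
squad          520        79
add column total = t['loss_x100'] + t['params_m']:
         loss_x100  params_m  total
dataset                            
cifar          587        81    668
squad          520        79    599
value at position 1, column 'total' → 599

599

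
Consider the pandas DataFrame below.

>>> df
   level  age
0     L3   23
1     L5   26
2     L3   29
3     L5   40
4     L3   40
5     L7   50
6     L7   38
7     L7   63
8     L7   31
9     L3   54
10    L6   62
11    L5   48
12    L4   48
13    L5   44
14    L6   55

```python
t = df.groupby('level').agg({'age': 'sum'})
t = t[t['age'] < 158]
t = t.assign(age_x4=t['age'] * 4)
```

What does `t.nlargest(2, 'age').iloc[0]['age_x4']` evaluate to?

584

group by level, sum of age:
       age
level     
L3     146
L4      48
L5     158
L6     117
L7     182
filter rows where age < 158:
       age
level     
L3     146
L4      48
L6     117
add column age_x4 = t['age'] * 4:
       age  age_x4
level             
L3     146     584
L4      48     192
L6     117     468
take 2 rows with largest age:
       age  age_x4
level             
L3     146     584
L6     117     468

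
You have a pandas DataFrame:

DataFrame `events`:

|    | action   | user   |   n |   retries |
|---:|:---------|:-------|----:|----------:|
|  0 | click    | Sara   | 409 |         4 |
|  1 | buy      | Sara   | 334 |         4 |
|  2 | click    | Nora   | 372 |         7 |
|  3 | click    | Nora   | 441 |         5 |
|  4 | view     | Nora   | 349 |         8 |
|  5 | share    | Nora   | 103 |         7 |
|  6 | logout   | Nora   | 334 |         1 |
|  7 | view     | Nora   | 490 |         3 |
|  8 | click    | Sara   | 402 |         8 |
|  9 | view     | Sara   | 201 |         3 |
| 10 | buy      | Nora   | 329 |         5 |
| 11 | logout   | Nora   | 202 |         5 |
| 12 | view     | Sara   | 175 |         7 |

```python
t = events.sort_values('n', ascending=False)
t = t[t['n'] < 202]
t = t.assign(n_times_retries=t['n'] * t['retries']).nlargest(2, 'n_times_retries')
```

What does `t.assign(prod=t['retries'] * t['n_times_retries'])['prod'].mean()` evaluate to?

sort by n descending:
    action  user    n  retries
7     view  Nora  490        3
3    click  Nora  441        5
0    click  Sara  409        4
8    click  Sara  402        8
2    click  Nora  372        7
4     view  Nora  349        8
1      buy  Sara  334        4
6   logout  Nora  334        1
10     buy  Nora  329        5
11  logout  Nora  202        5
9     view  Sara  201        3
12    view  Sara  175        7
5    share  Nora  103        7
filter rows where n < 202:
   action  user    n  retries
9    view  Sara  201        3
12   view  Sara  175        7
5   share  Nora  103        7
add column n_times_retries = t['n'] * t['retries']:
   action  user    n  retries  n_times_retries
9    view  Sara  201        3              603
12   view  Sara  175        7             1225
5   share  Nora  103        7              721
take 2 rows with largest n_times_retries:
   action  user    n  retries  n_times_retries
12   view  Sara  175        7             1225
5   share  Nora  103        7              721
add column prod = t['retries'] * t['n_times_retries']:
   action  user    n  retries  n_times_retries  prod
12   view  Sara  175        7             1225  8575
5   share  Nora  103        7              721  5047

6811.0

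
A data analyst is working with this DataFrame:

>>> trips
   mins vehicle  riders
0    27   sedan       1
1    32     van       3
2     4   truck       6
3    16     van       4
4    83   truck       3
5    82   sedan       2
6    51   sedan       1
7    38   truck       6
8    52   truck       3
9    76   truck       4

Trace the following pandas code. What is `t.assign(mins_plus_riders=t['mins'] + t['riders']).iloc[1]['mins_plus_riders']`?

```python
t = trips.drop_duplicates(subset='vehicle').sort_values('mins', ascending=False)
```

drop duplicate vehicle (keep=first):
   mins vehicle  riders
0    27   sedan       1
1    32     van       3
2     4   truck       6
sort by mins descending:
   mins vehicle  riders
1    32     van       3
0    27   sedan       1
2     4   truck       6
add column mins_plus_riders = t['mins'] + t['riders']:
   mins vehicle  riders  mins_plus_riders
1    32     van       3                35
0    27   sedan       1                28
2     4   truck       6                10
Hence 28.

28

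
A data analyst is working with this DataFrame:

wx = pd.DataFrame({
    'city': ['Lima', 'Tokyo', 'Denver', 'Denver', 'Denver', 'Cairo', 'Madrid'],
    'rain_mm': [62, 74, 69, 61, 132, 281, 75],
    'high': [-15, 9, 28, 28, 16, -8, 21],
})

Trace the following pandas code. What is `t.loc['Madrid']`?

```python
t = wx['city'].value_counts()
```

1

value_counts of city:
city
Denver    3
Lima      1
Tokyo     1
Cairo     1
Madrid    1
Name: count, dtype: int64
Hence 1.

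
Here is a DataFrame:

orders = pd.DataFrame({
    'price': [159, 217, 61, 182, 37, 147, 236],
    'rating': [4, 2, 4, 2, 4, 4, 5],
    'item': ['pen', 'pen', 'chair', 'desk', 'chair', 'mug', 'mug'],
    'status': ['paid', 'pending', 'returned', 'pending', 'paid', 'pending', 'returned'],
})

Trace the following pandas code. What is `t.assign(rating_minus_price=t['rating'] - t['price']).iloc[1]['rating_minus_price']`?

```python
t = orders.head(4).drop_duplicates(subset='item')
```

-57

take first 4 rows:
   price  rating   item    status
0    159       4    pen      paid
1    217       2    pen   pending
2     61       4  chair  returned
3    182       2   desk   pending
drop duplicate item (keep=first):
   price  rating   item    status
0    159       4    pen      paid
2     61       4  chair  returned
3    182       2   desk   pending
add column rating_minus_price = t['rating'] - t['price']:
   price  rating   item    status  rating_minus_price
0    159       4    pen      paid                -155
2     61       4  chair  returned                 -57
3    182       2   desk   pending                -180
Then the value at position 1, column 'rating_minus_price': -57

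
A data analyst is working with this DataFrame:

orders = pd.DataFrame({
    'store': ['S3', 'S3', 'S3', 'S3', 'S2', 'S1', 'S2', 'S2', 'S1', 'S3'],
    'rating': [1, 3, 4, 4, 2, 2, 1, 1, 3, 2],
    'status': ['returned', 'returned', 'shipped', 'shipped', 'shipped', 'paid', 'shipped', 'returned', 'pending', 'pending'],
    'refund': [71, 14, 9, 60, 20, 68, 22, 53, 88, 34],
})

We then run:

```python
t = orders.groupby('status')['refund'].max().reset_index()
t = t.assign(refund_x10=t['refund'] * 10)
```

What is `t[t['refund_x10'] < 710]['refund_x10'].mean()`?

group by status, max of refund:
status
paid        68
pending     88
returned    71
shipped     60
Name: refund, dtype: int64
reset_index():
     status  refund
0      paid      68
1   pending      88
2  returned      71
3   shipped      60
add column refund_x10 = t['refund'] * 10:
     status  refund  refund_x10
0      paid      68         680
1   pending      88         880
2  returned      71         710
3   shipped      60         600
filter rows where refund_x10 < 710:
    status  refund  refund_x10
0     paid      68         680
3  shipped      60         600
So mean() = 640.0.

640.0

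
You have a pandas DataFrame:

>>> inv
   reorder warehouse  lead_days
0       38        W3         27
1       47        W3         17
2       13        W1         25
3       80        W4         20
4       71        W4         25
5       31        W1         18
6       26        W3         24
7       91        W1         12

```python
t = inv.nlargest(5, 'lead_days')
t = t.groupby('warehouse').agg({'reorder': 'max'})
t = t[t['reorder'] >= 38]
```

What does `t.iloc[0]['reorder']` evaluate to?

take 5 rows with largest lead_days:
   reorder warehouse  lead_days
0       38        W3         27
2       13        W1         25
4       71        W4         25
6       26        W3         24
3       80        W4         20
group by warehouse, max of reorder:
           reorder
warehouse         
W1              13
W3              38
W4              80
filter rows where reorder >= 38:
           reorder
warehouse         
W3              38
W4              80
The value at position 0, column 'reorder' is 38.

38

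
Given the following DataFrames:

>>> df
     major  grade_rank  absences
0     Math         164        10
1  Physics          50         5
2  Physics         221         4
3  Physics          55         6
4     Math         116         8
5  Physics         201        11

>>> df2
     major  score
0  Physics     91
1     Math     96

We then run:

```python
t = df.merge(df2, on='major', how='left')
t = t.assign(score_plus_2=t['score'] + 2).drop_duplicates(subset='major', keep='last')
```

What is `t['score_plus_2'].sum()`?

191

merge on 'major' (how='left') → 6 rows:
     major  grade_rank  absences  score
0     Math         164        10     96
1  Physics          50         5     91
2  Physics         221         4     91
3  Physics          55         6     91
4     Math         116         8     96
5  Physics         201        11     91
add column score_plus_2 = t['score'] + 2:
     major  grade_rank  absences  score  score_plus_2
0     Math         164        10     96            98
1  Physics          50         5     91            93
2  Physics         221         4     91            93
3  Physics          55         6     91            93
4     Math         116         8     96            98
5  Physics         201        11     91            93
drop duplicate major (keep=last):
     major  grade_rank  absences  score  score_plus_2
4     Math         116         8     96            98
5  Physics         201        11     91            93
Finally, sum of column 'score_plus_2' = 191.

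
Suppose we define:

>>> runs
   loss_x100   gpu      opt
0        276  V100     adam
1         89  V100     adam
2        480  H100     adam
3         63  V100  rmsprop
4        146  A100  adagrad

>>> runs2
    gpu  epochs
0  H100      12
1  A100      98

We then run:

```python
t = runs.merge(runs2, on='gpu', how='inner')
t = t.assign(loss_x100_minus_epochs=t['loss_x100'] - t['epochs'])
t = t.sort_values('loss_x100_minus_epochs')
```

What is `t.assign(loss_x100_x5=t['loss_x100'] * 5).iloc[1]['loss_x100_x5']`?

2400

merge on 'gpu' (how='inner') → 2 rows:
   loss_x100   gpu      opt  epochs
0        480  H100     adam      12
1        146  A100  adagrad      98
add column loss_x100_minus_epochs = t['loss_x100'] - t['epochs']:
   loss_x100   gpu      opt  epochs  loss_x100_minus_epochs
0        480  H100     adam      12                     468
1        146  A100  adagrad      98                      48
sort by loss_x100_minus_epochs:
   loss_x100   gpu      opt  epochs  loss_x100_minus_epochs
1        146  A100  adagrad      98                      48
0        480  H100     adam      12                     468
add column loss_x100_x5 = t['loss_x100'] * 5:
   loss_x100   gpu      opt  epochs  loss_x100_minus_epochs  loss_x100_x5
1        146  A100  adagrad      98                      48           730
0        480  H100     adam      12                     468          2400
So iloc[1]['loss_x100_x5'] = 2400.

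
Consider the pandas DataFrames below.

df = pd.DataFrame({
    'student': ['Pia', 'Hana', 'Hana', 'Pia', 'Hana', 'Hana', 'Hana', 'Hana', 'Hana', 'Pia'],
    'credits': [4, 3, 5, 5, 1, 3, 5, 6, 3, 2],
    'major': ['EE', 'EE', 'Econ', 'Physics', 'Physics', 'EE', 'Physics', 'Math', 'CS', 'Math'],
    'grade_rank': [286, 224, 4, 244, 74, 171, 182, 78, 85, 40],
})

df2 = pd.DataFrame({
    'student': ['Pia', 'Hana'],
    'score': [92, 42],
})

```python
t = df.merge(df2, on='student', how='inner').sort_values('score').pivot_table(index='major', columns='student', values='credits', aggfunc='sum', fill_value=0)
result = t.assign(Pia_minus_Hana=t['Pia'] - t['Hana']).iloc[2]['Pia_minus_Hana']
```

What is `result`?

merge on 'student' (how='inner') → 10 rows:
  student  credits    major  grade_rank  score
0     Pia        4       EE         286     92
1    Hana        3       EE         224     42
2    Hana        5     Econ           4     42
3     Pia        5  Physics         244     92
4    Hana        1  Physics          74     42
5    Hana        3       EE         171     42
6    Hana        5  Physics         182     42
7    Hana        6     Math          78     42
8    Hana        3       CS          85     42
9     Pia        2     Math          40     92
sort by score:
  student  credits    major  grade_rank  score
1    Hana        3       EE         224     42
2    Hana        5     Econ           4     42
4    Hana        1  Physics          74     42
5    Hana        3       EE         171     42
6    Hana        5  Physics         182     42
7    Hana        6     Math          78     42
8    Hana        3       CS          85     42
0     Pia        4       EE         286     92
3     Pia        5  Physics         244     92
9     Pia        2     Math          40     92
pivot: rows=major, cols=student, sum(credits):
student  Hana  Pia
major             
CS          3    0
EE          6    4
Econ        5    0
Math        6    2
Physics     6    5
add column Pia_minus_Hana = t['Pia'] - t['Hana']:
student  Hana  Pia  Pia_minus_Hana
major                             
CS          3    0              -3
EE          6    4              -2
Econ        5    0              -5
Math        6    2              -4
Physics     6    5              -1
Finally, value at position 2, column 'Pia_minus_Hana' = -5.

-5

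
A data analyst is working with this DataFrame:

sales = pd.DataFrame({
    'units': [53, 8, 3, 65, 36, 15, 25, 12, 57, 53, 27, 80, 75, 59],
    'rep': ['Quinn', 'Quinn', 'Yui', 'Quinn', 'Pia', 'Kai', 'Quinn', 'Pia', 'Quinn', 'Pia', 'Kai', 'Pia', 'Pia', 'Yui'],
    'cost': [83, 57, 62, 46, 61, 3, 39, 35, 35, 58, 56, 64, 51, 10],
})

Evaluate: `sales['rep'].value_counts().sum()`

value_counts of rep:
rep
Quinn    5
Pia      5
Yui      2
Kai      2
Name: count, dtype: int64
Reading off the sum of the resulting series, we get 14.

14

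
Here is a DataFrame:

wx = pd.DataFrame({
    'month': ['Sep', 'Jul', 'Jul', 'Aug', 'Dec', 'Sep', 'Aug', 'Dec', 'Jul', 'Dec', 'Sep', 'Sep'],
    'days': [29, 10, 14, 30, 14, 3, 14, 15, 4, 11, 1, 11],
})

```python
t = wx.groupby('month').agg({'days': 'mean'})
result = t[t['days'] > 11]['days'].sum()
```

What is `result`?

35.3333333333

group by month, mean of days:
            days
month           
Aug    22.000000
Dec    13.333333
Jul     9.333333
Sep    11.000000
filter rows where days > 11:
            days
month           
Aug    22.000000
Dec    13.333333
Hence 35.3333333333.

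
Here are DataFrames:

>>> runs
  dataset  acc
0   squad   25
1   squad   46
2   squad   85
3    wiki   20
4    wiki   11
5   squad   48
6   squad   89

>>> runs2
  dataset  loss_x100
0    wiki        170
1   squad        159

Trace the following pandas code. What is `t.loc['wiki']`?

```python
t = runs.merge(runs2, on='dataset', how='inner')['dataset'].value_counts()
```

2

merge on 'dataset' (how='inner') → 7 rows:
  dataset  acc  loss_x100
0   squad   25        159
1   squad   46        159
2   squad   85        159
3    wiki   20        170
4    wiki   11        170
5   squad   48        159
6   squad   89        159
value_counts of dataset:
dataset
squad    5
wiki     2
Name: count, dtype: int64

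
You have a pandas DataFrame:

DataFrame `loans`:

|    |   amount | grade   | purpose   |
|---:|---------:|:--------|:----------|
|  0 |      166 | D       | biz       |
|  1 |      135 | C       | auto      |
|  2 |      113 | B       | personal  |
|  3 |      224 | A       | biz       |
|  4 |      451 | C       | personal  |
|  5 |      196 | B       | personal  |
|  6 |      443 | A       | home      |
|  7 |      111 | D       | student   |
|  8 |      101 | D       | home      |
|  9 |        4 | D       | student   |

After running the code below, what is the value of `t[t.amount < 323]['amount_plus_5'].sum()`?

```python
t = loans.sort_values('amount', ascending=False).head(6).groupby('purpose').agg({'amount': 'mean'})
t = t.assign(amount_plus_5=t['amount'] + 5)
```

sort by amount descending:
   amount grade   purpose
4     451     C  personal
6     443     A      home
3     224     A       biz
5     196     B  personal
0     166     D       biz
1     135     C      auto
2     113     B  personal
7     111     D   student
8     101     D      home
9       4     D   student
take first 6 rows:
   amount grade   purpose
4     451     C  personal
6     443     A      home
3     224     A       biz
5     196     B  personal
0     166     D       biz
1     135     C      auto
group by purpose, mean of amount:
          amount
purpose         
auto       135.0
biz        195.0
home       443.0
personal   323.5
add column amount_plus_5 = t['amount'] + 5:
          amount  amount_plus_5
purpose                        
auto       135.0          140.0
biz        195.0          200.0
home       443.0          448.0
personal   323.5          328.5
filter rows where amount < 323:
         amount  amount_plus_5
purpose                       
auto      135.0          140.0
biz       195.0          200.0

340.0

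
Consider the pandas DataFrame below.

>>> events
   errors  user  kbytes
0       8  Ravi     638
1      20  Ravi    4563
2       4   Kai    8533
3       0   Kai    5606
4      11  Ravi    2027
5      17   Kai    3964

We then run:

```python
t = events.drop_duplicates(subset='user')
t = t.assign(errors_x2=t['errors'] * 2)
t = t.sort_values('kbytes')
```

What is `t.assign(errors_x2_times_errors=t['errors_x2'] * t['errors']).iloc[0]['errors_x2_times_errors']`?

128

drop duplicate user (keep=first):
   errors  user  kbytes
0       8  Ravi     638
2       4   Kai    8533
add column errors_x2 = t['errors'] * 2:
   errors  user  kbytes  errors_x2
0       8  Ravi     638         16
2       4   Kai    8533          8
sort by kbytes:
   errors  user  kbytes  errors_x2
0       8  Ravi     638         16
2       4   Kai    8533          8
add column errors_x2_times_errors = t['errors_x2'] * t['errors']:
   errors  user  kbytes  errors_x2  errors_x2_times_errors
0       8  Ravi     638         16                     128
2       4   Kai    8533          8                      32
Then the value at position 0, column 'errors_x2_times_errors': 128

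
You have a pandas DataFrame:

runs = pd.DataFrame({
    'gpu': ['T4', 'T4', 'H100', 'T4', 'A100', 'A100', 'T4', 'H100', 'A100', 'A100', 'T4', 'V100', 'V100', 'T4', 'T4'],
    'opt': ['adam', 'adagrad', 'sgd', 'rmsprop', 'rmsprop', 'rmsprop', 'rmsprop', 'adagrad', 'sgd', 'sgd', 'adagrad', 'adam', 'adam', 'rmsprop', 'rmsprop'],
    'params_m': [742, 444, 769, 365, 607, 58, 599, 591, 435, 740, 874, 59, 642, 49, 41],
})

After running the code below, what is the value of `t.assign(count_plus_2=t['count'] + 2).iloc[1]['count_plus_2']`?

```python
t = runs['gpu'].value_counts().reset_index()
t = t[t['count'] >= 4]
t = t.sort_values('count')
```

value_counts of gpu:
gpu
T4      7
A100    4
H100    2
V100    2
Name: count, dtype: int64
reset_index():
    gpu  count
0    T4      7
1  A100      4
2  H100      2
3  V100      2
filter rows where count >= 4:
    gpu  count
0    T4      7
1  A100      4
sort by count:
    gpu  count
1  A100      4
0    T4      7
add column count_plus_2 = t['count'] + 2:
    gpu  count  count_plus_2
1  A100      4             6
0    T4      7             9
Finally, value at position 1, column 'count_plus_2' = 9.

9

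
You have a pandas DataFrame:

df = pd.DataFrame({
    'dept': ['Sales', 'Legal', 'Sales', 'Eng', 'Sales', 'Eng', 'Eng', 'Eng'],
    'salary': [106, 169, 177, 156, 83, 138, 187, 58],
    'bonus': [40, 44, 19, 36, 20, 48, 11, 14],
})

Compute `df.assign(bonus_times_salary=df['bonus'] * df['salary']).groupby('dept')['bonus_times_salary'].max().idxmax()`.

add column bonus_times_salary = df['bonus'] * df['salary']:
    dept  salary  bonus  bonus_times_salary
0  Sales     106     40                4240
1  Legal     169     44                7436
2  Sales     177     19                3363
3    Eng     156     36                5616
4  Sales      83     20                1660
5    Eng     138     48                6624
6    Eng     187     11                2057
7    Eng      58     14                 812
group by dept, max of bonus_times_salary:
dept
Eng      6624
Legal    7436
Sales    4240
Name: bonus_times_salary, dtype: int64

Legal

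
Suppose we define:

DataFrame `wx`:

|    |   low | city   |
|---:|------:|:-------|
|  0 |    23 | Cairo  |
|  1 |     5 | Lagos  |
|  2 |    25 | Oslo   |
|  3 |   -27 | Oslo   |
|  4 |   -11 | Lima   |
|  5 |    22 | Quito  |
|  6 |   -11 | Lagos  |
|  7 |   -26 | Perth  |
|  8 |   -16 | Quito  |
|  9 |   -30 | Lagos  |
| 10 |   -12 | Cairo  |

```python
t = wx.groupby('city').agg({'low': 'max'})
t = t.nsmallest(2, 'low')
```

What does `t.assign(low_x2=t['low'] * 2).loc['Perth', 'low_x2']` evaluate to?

-52

group by city, max of low:
       low
city      
Cairo   23
Lagos    5
Lima   -11
Oslo    25
Perth  -26
Quito   22
take 2 rows with smallest low:
       low
city      
Perth  -26
Lima   -11
add column low_x2 = t['low'] * 2:
       low  low_x2
city              
Perth  -26     -52
Lima   -11     -22
Hence -52.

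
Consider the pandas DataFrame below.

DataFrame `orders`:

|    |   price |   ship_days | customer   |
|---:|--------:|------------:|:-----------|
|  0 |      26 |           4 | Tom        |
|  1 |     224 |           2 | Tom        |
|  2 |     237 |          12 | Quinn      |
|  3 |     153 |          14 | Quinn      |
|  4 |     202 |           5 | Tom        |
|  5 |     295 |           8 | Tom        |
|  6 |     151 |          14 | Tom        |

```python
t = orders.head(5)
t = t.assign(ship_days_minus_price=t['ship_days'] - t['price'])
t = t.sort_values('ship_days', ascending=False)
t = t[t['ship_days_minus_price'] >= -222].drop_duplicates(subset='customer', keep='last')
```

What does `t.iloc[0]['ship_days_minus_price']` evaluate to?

take first 5 rows:
   price  ship_days customer
0     26          4      Tom
1    224          2      Tom
2    237         12    Quinn
3    153         14    Quinn
4    202          5      Tom
add column ship_days_minus_price = t['ship_days'] - t['price']:
   price  ship_days customer  ship_days_minus_price
0     26          4      Tom                    -22
1    224          2      Tom                   -222
2    237         12    Quinn                   -225
3    153         14    Quinn                   -139
4    202          5      Tom                   -197
sort by ship_days descending:
   price  ship_days customer  ship_days_minus_price
3    153         14    Quinn                   -139
2    237         12    Quinn                   -225
4    202          5      Tom                   -197
0     26          4      Tom                    -22
1    224          2      Tom                   -222
filter rows where ship_days_minus_price >= -222:
   price  ship_days customer  ship_days_minus_price
3    153         14    Quinn                   -139
4    202          5      Tom                   -197
0     26          4      Tom                    -22
1    224          2      Tom                   -222
drop duplicate customer (keep=last):
   price  ship_days customer  ship_days_minus_price
3    153         14    Quinn                   -139
1    224          2      Tom                   -222

-139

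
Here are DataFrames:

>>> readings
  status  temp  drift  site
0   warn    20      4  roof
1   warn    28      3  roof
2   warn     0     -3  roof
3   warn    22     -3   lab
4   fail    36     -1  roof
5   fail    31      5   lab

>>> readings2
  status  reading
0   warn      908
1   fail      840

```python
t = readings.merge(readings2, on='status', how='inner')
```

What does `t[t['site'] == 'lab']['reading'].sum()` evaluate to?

1748

merge on 'status' (how='inner') → 6 rows:
  status  temp  drift  site  reading
0   warn    20      4  roof      908
1   warn    28      3  roof      908
2   warn     0     -3  roof      908
3   warn    22     -3   lab      908
4   fail    36     -1  roof      840
5   fail    31      5   lab      840
filter rows where site == 'lab':
  status  temp  drift site  reading
3   warn    22     -3  lab      908
5   fail    31      5  lab      840
sum of column 'reading' → 1748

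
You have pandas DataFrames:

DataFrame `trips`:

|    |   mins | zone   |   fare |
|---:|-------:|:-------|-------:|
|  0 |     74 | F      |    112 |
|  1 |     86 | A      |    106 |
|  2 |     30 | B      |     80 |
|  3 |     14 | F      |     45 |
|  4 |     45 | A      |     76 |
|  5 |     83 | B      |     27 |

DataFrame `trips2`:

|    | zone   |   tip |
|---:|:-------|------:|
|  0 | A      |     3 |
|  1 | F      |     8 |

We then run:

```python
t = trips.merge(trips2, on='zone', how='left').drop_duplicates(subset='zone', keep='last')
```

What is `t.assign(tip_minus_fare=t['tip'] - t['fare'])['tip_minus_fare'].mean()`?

-55.0

merge on 'zone' (how='left') → 6 rows:
   mins zone  fare  tip
0    74    F   112  8.0
1    86    A   106  3.0
2    30    B    80  NaN
3    14    F    45  8.0
4    45    A    76  3.0
5    83    B    27  NaN
drop duplicate zone (keep=last):
   mins zone  fare  tip
3    14    F    45  8.0
4    45    A    76  3.0
5    83    B    27  NaN
add column tip_minus_fare = t['tip'] - t['fare']:
   mins zone  fare  tip  tip_minus_fare
3    14    F    45  8.0           -37.0
4    45    A    76  3.0           -73.0
5    83    B    27  NaN             NaN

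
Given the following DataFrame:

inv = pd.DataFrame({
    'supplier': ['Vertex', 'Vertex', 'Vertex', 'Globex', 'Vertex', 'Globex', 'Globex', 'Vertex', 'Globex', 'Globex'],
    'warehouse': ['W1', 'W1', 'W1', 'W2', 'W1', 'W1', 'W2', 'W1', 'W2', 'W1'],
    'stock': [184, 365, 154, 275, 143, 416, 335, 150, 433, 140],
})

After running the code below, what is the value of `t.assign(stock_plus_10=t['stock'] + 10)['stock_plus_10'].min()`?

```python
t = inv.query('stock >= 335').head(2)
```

filter rows where stock >= 335:
  supplier warehouse  stock
1   Vertex        W1    365
5   Globex        W1    416
6   Globex        W2    335
8   Globex        W2    433
take first 2 rows:
  supplier warehouse  stock
1   Vertex        W1    365
5   Globex        W1    416
add column stock_plus_10 = t['stock'] + 10:
  supplier warehouse  stock  stock_plus_10
1   Vertex        W1    365            375
5   Globex        W1    416            426

375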